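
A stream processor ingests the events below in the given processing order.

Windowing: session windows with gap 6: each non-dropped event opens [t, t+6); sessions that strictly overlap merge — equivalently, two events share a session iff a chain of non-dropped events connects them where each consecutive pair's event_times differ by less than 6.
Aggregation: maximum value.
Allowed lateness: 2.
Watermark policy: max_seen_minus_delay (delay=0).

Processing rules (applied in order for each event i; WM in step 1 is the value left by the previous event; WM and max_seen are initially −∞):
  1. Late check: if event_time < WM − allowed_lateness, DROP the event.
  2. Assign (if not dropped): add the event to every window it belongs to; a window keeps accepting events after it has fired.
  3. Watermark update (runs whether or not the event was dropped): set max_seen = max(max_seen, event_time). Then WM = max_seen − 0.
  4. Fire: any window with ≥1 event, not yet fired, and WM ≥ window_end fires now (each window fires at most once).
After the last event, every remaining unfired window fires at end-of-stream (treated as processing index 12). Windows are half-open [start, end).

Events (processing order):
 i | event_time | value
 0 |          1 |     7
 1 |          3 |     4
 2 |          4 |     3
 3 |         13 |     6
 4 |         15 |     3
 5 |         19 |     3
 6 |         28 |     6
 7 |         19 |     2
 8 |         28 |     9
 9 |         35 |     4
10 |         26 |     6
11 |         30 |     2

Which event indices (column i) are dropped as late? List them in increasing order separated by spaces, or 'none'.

i=0 t=1 v=7: → [1,7); WM=1
i=1 t=3 v=4: → [1,9); WM=3
i=2 t=4 v=3: → [1,10); WM=4
i=3 t=13 v=6: → [13,19); WM=13
i=4 t=15 v=3: → [13,21); WM=15
i=5 t=19 v=3: → [13,25); WM=19
i=6 t=28 v=6: → [28,34); WM=28
i=7 t=19 v=2: DROP (t<28-2); WM=28
i=8 t=28 v=9: → [28,34); WM=28
i=9 t=35 v=4: → [35,41); WM=35
i=10 t=26 v=6: DROP (t<35-2); WM=35
i=11 t=30 v=2: DROP (t<35-2); WM=35

7 10 11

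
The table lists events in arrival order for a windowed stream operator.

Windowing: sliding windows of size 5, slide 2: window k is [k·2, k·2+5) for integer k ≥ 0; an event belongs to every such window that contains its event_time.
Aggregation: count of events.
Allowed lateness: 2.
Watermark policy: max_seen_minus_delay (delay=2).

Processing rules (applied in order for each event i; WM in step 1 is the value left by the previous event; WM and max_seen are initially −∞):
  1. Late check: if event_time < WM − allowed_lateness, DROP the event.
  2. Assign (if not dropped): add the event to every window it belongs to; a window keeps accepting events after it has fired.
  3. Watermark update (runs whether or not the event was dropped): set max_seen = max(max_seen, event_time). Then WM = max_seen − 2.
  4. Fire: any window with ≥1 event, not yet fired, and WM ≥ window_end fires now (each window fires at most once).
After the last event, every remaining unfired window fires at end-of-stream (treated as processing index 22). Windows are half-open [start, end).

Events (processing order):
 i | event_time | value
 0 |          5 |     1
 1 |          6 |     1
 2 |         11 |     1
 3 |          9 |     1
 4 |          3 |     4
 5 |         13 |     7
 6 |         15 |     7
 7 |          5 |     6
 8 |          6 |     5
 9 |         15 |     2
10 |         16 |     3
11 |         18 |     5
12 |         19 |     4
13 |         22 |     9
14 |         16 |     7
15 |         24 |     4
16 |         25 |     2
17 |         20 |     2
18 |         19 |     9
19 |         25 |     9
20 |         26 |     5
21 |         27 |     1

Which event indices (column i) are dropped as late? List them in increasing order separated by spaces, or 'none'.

i=0 t=5 v=1: → [4,9),[2,7); WM=3
i=1 t=6 v=1: → [6,11),[4,9),[2,7); WM=4
i=2 t=11 v=1: → [10,15),[8,13); WM=9; [2,7) fires=2 [4,9) fires=2
i=3 t=9 v=1: → [8,13),[6,11); WM=9
i=4 t=3 v=4: DROP (t<9-2); WM=9
i=5 t=13 v=7: → [12,17),[10,15); WM=11; [6,11) fires=2
i=6 t=15 v=7: → [14,19),[12,17); WM=13; [8,13) fires=2
i=7 t=5 v=6: DROP (t<13-2); WM=13
i=8 t=6 v=5: DROP (t<13-2); WM=13
i=9 t=15 v=2: → [14,19),[12,17); WM=13
i=10 t=16 v=3: → [16,21),[14,19),[12,17); WM=14
i=11 t=18 v=5: → [18,23),[16,21),[14,19); WM=16; [10,15) fires=2
i=12 t=19 v=4: → [18,23),[16,21); WM=17; [12,17) fires=4
i=13 t=22 v=9: → [22,27),[20,25),[18,23); WM=20; [14,19) fires=4
i=14 t=16 v=7: DROP (t<20-2); WM=20
i=15 t=24 v=4: → [24,29),[22,27),[20,25); WM=22; [16,21) fires=3
i=16 t=25 v=2: → [24,29),[22,27); WM=23; [18,23) fires=3
i=17 t=20 v=2: DROP (t<23-2); WM=23
i=18 t=19 v=9: DROP (t<23-2); WM=23
i=19 t=25 v=9: → [24,29),[22,27); WM=23
i=20 t=26 v=5: → [26,31),[24,29),[22,27); WM=24
i=21 t=27 v=1: → [26,31),[24,29); WM=25; [20,25) fires=2

4 7 8 14 17 18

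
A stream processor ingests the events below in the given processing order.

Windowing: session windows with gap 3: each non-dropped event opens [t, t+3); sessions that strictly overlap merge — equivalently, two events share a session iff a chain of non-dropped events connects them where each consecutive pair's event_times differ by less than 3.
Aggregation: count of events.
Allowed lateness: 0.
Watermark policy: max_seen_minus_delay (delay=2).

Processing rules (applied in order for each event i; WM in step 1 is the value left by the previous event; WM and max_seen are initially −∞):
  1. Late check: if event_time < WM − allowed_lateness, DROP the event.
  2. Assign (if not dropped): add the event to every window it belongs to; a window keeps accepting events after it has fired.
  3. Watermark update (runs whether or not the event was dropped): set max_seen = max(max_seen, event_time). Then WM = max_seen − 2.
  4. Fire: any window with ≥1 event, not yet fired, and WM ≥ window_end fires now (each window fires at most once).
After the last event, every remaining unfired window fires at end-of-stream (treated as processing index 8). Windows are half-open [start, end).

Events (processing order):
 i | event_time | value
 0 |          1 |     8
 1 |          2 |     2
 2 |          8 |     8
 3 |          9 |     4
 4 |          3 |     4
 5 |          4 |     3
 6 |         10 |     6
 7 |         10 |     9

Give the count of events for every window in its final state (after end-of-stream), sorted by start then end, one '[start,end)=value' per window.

[1,5)=2 [8,13)=4

i=0 t=1 v=8: → [1,4); WM=-1
i=1 t=2 v=2: → [1,5); WM=0
i=2 t=8 v=8: → [8,11); WM=6
i=3 t=9 v=4: → [8,12); WM=7
i=4 t=3 v=4: DROP (t<7-0); WM=7
i=5 t=4 v=3: DROP (t<7-0); WM=7
i=6 t=10 v=6: → [8,13); WM=8
i=7 t=10 v=9: → [8,13); WM=8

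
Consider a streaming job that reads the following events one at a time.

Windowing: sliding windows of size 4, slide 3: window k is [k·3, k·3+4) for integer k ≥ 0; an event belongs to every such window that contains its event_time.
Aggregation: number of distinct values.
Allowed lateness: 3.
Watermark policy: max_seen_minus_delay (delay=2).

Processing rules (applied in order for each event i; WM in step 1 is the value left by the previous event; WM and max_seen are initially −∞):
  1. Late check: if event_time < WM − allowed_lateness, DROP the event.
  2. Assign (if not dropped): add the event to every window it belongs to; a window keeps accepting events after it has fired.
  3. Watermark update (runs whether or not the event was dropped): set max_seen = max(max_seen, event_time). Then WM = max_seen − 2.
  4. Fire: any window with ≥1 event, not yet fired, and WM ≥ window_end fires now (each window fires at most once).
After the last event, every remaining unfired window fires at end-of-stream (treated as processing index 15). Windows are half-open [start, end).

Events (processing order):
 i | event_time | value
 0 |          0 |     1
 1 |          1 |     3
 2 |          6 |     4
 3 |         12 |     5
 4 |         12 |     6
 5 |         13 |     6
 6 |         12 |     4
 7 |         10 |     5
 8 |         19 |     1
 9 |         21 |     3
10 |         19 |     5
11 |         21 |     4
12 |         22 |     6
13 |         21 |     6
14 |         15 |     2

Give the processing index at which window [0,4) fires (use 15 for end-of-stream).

i=0 t=0 v=1: → [0,4); WM=-2
i=1 t=1 v=3: → [0,4); WM=-1
i=2 t=6 v=4: → [6,10),[3,7); WM=4; [0,4) fires=2
i=3 t=12 v=5: → [12,16),[9,13); WM=10; [3,7) fires=1 [6,10) fires=1
i=4 t=12 v=6: → [12,16),[9,13); WM=10
i=5 t=13 v=6: → [12,16); WM=11
i=6 t=12 v=4: → [12,16),[9,13); WM=11
i=7 t=10 v=5: → [9,13); WM=11
i=8 t=19 v=1: → [18,22); WM=17; [9,13) fires=3 [12,16) fires=3
i=9 t=21 v=3: → [21,25),[18,22); WM=19
i=10 t=19 v=5: → [18,22); WM=19
i=11 t=21 v=4: → [21,25),[18,22); WM=19
i=12 t=22 v=6: → [21,25); WM=20
i=13 t=21 v=6: → [21,25),[18,22); WM=20
i=14 t=15 v=2: DROP (t<20-3); WM=20

2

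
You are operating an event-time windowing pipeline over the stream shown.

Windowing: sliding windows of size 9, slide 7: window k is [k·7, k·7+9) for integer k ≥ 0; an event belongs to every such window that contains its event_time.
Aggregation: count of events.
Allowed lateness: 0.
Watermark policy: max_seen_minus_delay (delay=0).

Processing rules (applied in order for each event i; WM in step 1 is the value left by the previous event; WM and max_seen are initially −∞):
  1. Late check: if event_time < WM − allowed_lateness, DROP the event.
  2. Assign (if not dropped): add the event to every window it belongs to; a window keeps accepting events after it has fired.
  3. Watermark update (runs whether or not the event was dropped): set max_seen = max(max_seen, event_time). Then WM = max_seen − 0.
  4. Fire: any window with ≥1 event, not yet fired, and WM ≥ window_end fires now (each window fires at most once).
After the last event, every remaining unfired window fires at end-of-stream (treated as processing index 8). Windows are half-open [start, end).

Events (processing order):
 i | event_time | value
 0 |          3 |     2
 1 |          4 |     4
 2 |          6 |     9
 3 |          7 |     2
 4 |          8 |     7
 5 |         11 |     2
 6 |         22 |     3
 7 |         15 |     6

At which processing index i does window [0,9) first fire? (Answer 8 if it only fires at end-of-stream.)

i=0 t=3 v=2: → [0,9); WM=3
i=1 t=4 v=4: → [0,9); WM=4
i=2 t=6 v=9: → [0,9); WM=6
i=3 t=7 v=2: → [7,16),[0,9); WM=7
i=4 t=8 v=7: → [7,16),[0,9); WM=8
i=5 t=11 v=2: → [7,16); WM=11; [0,9) fires=5
i=6 t=22 v=3: → [21,30),[14,23); WM=22; [7,16) fires=3
i=7 t=15 v=6: DROP (t<22-0); WM=22

5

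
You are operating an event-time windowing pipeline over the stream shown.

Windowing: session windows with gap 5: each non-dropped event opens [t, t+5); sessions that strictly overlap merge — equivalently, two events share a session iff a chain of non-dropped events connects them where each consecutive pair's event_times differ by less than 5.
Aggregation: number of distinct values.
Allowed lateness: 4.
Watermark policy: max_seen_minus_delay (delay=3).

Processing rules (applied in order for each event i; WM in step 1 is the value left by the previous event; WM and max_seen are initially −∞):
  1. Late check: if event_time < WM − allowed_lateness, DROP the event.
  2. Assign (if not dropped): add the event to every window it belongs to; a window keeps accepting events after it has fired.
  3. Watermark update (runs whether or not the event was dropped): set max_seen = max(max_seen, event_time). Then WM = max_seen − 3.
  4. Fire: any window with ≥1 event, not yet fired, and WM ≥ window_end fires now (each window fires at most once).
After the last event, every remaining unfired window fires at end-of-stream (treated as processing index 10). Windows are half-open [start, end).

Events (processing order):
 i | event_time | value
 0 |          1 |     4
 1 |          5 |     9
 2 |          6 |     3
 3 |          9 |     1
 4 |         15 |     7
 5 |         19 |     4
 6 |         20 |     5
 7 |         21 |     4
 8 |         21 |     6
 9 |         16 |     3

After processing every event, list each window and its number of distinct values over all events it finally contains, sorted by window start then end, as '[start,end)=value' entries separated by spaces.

[1,14)=4 [15,26)=5

i=0 t=1 v=4: → [1,6); WM=-2
i=1 t=5 v=9: → [1,10); WM=2
i=2 t=6 v=3: → [1,11); WM=3
i=3 t=9 v=1: → [1,14); WM=6
i=4 t=15 v=7: → [15,20); WM=12
i=5 t=19 v=4: → [15,24); WM=16
i=6 t=20 v=5: → [15,25); WM=17
i=7 t=21 v=4: → [15,26); WM=18
i=8 t=21 v=6: → [15,26); WM=18
i=9 t=16 v=3: → [15,26); WM=18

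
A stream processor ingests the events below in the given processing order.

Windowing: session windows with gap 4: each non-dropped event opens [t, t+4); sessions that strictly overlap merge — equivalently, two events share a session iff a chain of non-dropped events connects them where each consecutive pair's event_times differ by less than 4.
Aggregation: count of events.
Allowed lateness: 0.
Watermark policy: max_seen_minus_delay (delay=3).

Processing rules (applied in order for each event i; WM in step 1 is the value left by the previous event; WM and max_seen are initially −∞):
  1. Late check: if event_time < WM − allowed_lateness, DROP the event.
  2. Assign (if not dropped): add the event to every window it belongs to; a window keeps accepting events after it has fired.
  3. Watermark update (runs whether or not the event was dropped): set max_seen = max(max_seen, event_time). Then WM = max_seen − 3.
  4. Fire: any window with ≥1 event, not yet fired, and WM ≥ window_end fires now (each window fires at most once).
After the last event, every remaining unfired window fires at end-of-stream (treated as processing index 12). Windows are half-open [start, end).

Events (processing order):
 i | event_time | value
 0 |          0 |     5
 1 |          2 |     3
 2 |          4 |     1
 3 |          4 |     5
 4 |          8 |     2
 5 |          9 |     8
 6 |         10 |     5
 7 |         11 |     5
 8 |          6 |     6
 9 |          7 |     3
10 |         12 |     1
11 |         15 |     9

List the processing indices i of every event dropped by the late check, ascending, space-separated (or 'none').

8 9

i=0 t=0 v=5: → [0,4); WM=-3
i=1 t=2 v=3: → [0,6); WM=-1
i=2 t=4 v=1: → [0,8); WM=1
i=3 t=4 v=5: → [0,8); WM=1
i=4 t=8 v=2: → [8,12); WM=5
i=5 t=9 v=8: → [8,13); WM=6
i=6 t=10 v=5: → [8,14); WM=7
i=7 t=11 v=5: → [8,15); WM=8
i=8 t=6 v=6: DROP (t<8-0); WM=8
i=9 t=7 v=3: DROP (t<8-0); WM=8
i=10 t=12 v=1: → [8,16); WM=9
i=11 t=15 v=9: → [8,19); WM=12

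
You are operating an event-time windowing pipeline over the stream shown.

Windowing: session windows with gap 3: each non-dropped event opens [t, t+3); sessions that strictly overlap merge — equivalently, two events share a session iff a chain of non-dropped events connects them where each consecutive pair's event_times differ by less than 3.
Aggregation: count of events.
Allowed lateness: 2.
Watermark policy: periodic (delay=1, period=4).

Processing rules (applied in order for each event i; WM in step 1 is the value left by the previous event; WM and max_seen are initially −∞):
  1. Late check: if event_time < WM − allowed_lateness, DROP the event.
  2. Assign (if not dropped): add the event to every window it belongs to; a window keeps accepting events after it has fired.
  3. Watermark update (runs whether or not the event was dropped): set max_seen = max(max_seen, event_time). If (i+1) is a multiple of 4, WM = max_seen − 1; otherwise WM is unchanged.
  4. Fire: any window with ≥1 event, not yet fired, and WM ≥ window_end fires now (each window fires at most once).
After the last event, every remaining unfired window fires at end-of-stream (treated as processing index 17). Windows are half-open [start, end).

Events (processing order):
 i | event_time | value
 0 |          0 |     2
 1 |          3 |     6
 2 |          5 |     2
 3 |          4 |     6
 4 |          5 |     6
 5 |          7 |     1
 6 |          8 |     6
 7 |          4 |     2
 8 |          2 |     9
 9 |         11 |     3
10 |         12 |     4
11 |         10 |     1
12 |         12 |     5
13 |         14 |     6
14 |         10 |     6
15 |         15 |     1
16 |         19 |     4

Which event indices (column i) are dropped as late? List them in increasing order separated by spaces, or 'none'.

8

i=0 t=0 v=2: → [0,3); WM=−∞
i=1 t=3 v=6: → [3,6); WM=−∞
i=2 t=5 v=2: → [3,8); WM=−∞
i=3 t=4 v=6: → [3,8); WM=4
i=4 t=5 v=6: → [3,8); WM=4
i=5 t=7 v=1: → [3,10); WM=4
i=6 t=8 v=6: → [3,11); WM=4
i=7 t=4 v=2: → [3,11); WM=7
i=8 t=2 v=9: DROP (t<7-2); WM=7
i=9 t=11 v=3: → [11,14); WM=7
i=10 t=12 v=4: → [11,15); WM=7
i=11 t=10 v=1: → [3,15); WM=11
i=12 t=12 v=5: → [3,15); WM=11
i=13 t=14 v=6: → [3,17); WM=11
i=14 t=10 v=6: → [3,17); WM=11
i=15 t=15 v=1: → [3,18); WM=14
i=16 t=19 v=4: → [19,22); WM=14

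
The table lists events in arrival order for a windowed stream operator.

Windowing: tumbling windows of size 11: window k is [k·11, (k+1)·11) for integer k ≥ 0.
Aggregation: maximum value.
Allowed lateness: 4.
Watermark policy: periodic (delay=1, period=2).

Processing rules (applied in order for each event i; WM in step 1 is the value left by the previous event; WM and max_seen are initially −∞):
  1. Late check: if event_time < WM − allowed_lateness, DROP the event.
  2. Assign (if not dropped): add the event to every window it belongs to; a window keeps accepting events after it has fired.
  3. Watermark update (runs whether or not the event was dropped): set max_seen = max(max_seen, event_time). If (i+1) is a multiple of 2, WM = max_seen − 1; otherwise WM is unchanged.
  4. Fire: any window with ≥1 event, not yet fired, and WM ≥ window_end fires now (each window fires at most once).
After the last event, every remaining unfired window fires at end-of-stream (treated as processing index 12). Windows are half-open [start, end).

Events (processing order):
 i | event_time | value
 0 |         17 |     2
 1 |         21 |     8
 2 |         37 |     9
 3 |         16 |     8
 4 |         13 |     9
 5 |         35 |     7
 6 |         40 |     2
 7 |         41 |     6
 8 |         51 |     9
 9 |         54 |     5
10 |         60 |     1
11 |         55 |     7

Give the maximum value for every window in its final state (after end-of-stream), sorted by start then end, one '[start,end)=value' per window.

i=0 t=17 v=2: → [11,22); WM=−∞
i=1 t=21 v=8: → [11,22); WM=20
i=2 t=37 v=9: → [33,44); WM=20
i=3 t=16 v=8: → [11,22); WM=36; [11,22) fires=8
i=4 t=13 v=9: DROP (t<36-4); WM=36
i=5 t=35 v=7: → [33,44); WM=36
i=6 t=40 v=2: → [33,44); WM=36
i=7 t=41 v=6: → [33,44); WM=40
i=8 t=51 v=9: → [44,55); WM=40
i=9 t=54 v=5: → [44,55); WM=53; [33,44) fires=9
i=10 t=60 v=1: → [55,66); WM=53
i=11 t=55 v=7: → [55,66); WM=59; [44,55) fires=9

[11,22)=8 [33,44)=9 [44,55)=9 [55,66)=7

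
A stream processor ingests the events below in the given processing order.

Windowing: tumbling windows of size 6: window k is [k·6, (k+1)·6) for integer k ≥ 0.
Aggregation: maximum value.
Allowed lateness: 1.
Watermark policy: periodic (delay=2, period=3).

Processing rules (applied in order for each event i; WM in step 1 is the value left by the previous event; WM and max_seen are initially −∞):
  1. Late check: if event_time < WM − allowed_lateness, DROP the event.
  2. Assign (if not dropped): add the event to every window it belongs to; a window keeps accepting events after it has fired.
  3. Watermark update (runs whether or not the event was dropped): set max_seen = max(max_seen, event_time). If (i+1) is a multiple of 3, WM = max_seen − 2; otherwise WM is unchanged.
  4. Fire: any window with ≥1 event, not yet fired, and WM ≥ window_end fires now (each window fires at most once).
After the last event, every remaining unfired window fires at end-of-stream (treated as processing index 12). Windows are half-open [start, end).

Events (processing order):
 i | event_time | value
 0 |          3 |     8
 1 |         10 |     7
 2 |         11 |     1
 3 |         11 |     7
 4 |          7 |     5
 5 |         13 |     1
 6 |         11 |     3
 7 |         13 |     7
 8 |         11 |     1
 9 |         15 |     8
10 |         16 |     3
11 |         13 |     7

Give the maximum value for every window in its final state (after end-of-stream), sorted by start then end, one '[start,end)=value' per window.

[0,6)=8 [6,12)=7 [12,18)=8

i=0 t=3 v=8: → [0,6); WM=−∞
i=1 t=10 v=7: → [6,12); WM=−∞
i=2 t=11 v=1: → [6,12); WM=9; [0,6) fires=8
i=3 t=11 v=7: → [6,12); WM=9
i=4 t=7 v=5: DROP (t<9-1); WM=9
i=5 t=13 v=1: → [12,18); WM=11
i=6 t=11 v=3: → [6,12); WM=11
i=7 t=13 v=7: → [12,18); WM=11
i=8 t=11 v=1: → [6,12); WM=11
i=9 t=15 v=8: → [12,18); WM=11
i=10 t=16 v=3: → [12,18); WM=11
i=11 t=13 v=7: → [12,18); WM=14; [6,12) fires=7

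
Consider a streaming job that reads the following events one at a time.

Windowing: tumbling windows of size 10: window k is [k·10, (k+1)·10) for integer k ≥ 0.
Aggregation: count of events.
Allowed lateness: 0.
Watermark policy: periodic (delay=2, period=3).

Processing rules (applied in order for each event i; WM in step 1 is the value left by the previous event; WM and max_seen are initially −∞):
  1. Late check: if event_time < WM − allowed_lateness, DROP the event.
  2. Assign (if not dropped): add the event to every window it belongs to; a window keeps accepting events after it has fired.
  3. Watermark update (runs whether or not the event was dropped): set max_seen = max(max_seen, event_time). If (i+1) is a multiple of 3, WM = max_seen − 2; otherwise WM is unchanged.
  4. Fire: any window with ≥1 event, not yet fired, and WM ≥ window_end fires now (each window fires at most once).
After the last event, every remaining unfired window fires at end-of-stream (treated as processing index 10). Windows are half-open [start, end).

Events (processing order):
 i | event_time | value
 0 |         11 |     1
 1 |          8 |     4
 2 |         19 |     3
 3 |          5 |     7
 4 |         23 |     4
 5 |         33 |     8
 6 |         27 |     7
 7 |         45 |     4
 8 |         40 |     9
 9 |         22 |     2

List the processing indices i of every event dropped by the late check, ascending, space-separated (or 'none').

3 6 9

i=0 t=11 v=1: → [10,20); WM=−∞
i=1 t=8 v=4: → [0,10); WM=−∞
i=2 t=19 v=3: → [10,20); WM=17; [0,10) fires=1
i=3 t=5 v=7: DROP (t<17-0); WM=17
i=4 t=23 v=4: → [20,30); WM=17
i=5 t=33 v=8: → [30,40); WM=31; [10,20) fires=2 [20,30) fires=1
i=6 t=27 v=7: DROP (t<31-0); WM=31
i=7 t=45 v=4: → [40,50); WM=31
i=8 t=40 v=9: → [40,50); WM=43; [30,40) fires=1
i=9 t=22 v=2: DROP (t<43-0); WM=43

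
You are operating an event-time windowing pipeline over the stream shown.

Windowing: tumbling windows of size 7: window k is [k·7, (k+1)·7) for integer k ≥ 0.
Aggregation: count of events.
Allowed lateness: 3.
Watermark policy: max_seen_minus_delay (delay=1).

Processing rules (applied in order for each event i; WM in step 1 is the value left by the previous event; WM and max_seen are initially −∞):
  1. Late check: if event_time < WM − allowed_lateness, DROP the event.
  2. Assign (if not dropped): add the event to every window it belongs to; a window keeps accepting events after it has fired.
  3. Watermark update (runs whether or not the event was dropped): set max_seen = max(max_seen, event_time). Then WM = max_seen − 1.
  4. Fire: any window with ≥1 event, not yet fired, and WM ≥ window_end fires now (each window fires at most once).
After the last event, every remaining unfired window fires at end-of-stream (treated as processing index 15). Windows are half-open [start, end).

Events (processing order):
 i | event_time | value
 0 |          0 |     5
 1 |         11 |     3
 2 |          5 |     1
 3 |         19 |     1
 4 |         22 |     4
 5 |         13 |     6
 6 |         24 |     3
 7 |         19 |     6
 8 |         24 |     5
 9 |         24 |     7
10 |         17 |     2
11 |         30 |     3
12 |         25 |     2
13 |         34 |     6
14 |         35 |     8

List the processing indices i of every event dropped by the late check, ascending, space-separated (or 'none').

i=0 t=0 v=5: → [0,7); WM=-1
i=1 t=11 v=3: → [7,14); WM=10; [0,7) fires=1
i=2 t=5 v=1: DROP (t<10-3); WM=10
i=3 t=19 v=1: → [14,21); WM=18; [7,14) fires=1
i=4 t=22 v=4: → [21,28); WM=21; [14,21) fires=1
i=5 t=13 v=6: DROP (t<21-3); WM=21
i=6 t=24 v=3: → [21,28); WM=23
i=7 t=19 v=6: DROP (t<23-3); WM=23
i=8 t=24 v=5: → [21,28); WM=23
i=9 t=24 v=7: → [21,28); WM=23
i=10 t=17 v=2: DROP (t<23-3); WM=23
i=11 t=30 v=3: → [28,35); WM=29; [21,28) fires=4
i=12 t=25 v=2: DROP (t<29-3); WM=29
i=13 t=34 v=6: → [28,35); WM=33
i=14 t=35 v=8: → [35,42); WM=34

2 5 7 10 12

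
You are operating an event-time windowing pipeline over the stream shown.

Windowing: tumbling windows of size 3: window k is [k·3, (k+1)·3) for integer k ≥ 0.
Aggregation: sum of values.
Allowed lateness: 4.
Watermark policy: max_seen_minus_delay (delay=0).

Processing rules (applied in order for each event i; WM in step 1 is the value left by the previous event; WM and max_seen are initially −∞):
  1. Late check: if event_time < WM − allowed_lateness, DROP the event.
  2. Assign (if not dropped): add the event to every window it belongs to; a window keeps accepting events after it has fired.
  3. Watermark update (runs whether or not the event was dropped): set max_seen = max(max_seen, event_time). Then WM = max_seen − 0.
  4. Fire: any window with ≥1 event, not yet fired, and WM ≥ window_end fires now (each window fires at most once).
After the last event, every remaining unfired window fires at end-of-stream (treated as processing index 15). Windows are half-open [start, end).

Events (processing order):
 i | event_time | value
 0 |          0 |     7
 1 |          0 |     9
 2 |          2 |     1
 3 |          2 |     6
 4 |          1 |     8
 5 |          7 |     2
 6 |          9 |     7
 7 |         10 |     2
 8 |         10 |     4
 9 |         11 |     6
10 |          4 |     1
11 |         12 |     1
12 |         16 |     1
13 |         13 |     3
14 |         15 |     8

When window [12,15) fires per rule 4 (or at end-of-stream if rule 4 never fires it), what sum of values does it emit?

1

i=0 t=0 v=7: → [0,3); WM=0
i=1 t=0 v=9: → [0,3); WM=0
i=2 t=2 v=1: → [0,3); WM=2
i=3 t=2 v=6: → [0,3); WM=2
i=4 t=1 v=8: → [0,3); WM=2
i=5 t=7 v=2: → [6,9); WM=7; [0,3) fires=31
i=6 t=9 v=7: → [9,12); WM=9; [6,9) fires=2
i=7 t=10 v=2: → [9,12); WM=10
i=8 t=10 v=4: → [9,12); WM=10
i=9 t=11 v=6: → [9,12); WM=11
i=10 t=4 v=1: DROP (t<11-4); WM=11
i=11 t=12 v=1: → [12,15); WM=12; [9,12) fires=19
i=12 t=16 v=1: → [15,18); WM=16; [12,15) fires=1
i=13 t=13 v=3: → [12,15); WM=16
i=14 t=15 v=8: → [15,18); WM=16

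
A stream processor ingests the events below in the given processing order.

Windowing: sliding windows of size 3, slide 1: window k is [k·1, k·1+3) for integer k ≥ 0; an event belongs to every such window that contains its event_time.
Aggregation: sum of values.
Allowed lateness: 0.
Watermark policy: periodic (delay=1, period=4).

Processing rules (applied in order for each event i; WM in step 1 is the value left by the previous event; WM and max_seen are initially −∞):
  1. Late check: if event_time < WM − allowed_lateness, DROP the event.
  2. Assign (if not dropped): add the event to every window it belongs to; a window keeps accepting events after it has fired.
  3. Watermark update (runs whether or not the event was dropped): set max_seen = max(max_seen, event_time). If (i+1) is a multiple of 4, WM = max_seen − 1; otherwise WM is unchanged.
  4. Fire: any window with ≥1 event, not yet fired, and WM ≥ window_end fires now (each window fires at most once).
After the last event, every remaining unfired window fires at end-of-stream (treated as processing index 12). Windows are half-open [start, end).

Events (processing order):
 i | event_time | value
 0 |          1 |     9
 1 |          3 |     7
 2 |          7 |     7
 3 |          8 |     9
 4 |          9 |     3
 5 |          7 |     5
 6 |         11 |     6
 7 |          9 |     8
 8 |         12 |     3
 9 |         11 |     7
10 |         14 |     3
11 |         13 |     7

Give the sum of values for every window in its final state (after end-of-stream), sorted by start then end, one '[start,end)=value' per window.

i=0 t=1 v=9: → [1,4),[0,3); WM=−∞
i=1 t=3 v=7: → [3,6),[2,5),[1,4); WM=−∞
i=2 t=7 v=7: → [7,10),[6,9),[5,8); WM=−∞
i=3 t=8 v=9: → [8,11),[7,10),[6,9); WM=7; [0,3) fires=9 [1,4) fires=16 [2,5) fires=7 [3,6) fires=7
i=4 t=9 v=3: → [9,12),[8,11),[7,10); WM=7
i=5 t=7 v=5: → [7,10),[6,9),[5,8); WM=7
i=6 t=11 v=6: → [11,14),[10,13),[9,12); WM=7
i=7 t=9 v=8: → [9,12),[8,11),[7,10); WM=10; [5,8) fires=12 [6,9) fires=21 [7,10) fires=32
i=8 t=12 v=3: → [12,15),[11,14),[10,13); WM=10
i=9 t=11 v=7: → [11,14),[10,13),[9,12); WM=10
i=10 t=14 v=3: → [14,17),[13,16),[12,15); WM=10
i=11 t=13 v=7: → [13,16),[12,15),[11,14); WM=13; [8,11) fires=20 [9,12) fires=24 [10,13) fires=16

[0,3)=9 [1,4)=16 [2,5)=7 [3,6)=7 [5,8)=12 [6,9)=21 [7,10)=32 [8,11)=20 [9,12)=24 [10,13)=16 [11,14)=23 [12,15)=13 [13,16)=10 [14,17)=3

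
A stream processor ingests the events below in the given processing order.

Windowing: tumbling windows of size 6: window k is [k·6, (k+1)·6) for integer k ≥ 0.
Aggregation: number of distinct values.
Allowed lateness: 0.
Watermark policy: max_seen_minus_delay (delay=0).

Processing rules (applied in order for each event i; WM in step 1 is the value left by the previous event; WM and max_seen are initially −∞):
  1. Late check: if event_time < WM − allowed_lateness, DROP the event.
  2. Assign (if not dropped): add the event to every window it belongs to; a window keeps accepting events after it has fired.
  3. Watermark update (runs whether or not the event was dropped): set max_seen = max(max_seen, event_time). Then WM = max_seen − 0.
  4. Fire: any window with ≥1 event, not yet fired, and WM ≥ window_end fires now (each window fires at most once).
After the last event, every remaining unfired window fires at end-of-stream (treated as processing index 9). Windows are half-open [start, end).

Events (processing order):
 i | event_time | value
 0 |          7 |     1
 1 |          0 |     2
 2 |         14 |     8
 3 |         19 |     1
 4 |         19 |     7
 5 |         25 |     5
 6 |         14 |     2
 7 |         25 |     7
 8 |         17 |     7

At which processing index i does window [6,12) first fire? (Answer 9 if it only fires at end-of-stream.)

i=0 t=7 v=1: → [6,12); WM=7
i=1 t=0 v=2: DROP (t<7-0); WM=7
i=2 t=14 v=8: → [12,18); WM=14; [6,12) fires=1
i=3 t=19 v=1: → [18,24); WM=19; [12,18) fires=1
i=4 t=19 v=7: → [18,24); WM=19
i=5 t=25 v=5: → [24,30); WM=25; [18,24) fires=2
i=6 t=14 v=2: DROP (t<25-0); WM=25
i=7 t=25 v=7: → [24,30); WM=25
i=8 t=17 v=7: DROP (t<25-0); WM=25

2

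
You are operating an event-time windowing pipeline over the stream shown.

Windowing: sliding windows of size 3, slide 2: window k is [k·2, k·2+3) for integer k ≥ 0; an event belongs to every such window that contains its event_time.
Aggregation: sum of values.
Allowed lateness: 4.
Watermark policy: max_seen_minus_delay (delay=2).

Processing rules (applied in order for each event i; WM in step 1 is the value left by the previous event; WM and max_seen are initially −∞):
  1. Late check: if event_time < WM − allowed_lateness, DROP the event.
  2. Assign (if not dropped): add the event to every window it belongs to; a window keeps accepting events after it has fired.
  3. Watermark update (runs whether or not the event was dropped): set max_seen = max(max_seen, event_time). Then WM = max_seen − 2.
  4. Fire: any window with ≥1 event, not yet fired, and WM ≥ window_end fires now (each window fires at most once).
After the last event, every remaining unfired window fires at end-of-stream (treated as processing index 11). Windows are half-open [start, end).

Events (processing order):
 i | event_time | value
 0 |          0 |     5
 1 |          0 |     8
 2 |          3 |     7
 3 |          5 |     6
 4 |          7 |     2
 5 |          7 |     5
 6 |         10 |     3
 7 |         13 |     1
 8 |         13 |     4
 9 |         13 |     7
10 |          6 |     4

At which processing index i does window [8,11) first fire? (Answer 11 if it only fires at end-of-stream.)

7

i=0 t=0 v=5: → [0,3); WM=-2
i=1 t=0 v=8: → [0,3); WM=-2
i=2 t=3 v=7: → [2,5); WM=1
i=3 t=5 v=6: → [4,7); WM=3; [0,3) fires=13
i=4 t=7 v=2: → [6,9); WM=5; [2,5) fires=7
i=5 t=7 v=5: → [6,9); WM=5
i=6 t=10 v=3: → [10,13),[8,11); WM=8; [4,7) fires=6
i=7 t=13 v=1: → [12,15); WM=11; [6,9) fires=7 [8,11) fires=3
i=8 t=13 v=4: → [12,15); WM=11
i=9 t=13 v=7: → [12,15); WM=11
i=10 t=6 v=4: DROP (t<11-4); WM=11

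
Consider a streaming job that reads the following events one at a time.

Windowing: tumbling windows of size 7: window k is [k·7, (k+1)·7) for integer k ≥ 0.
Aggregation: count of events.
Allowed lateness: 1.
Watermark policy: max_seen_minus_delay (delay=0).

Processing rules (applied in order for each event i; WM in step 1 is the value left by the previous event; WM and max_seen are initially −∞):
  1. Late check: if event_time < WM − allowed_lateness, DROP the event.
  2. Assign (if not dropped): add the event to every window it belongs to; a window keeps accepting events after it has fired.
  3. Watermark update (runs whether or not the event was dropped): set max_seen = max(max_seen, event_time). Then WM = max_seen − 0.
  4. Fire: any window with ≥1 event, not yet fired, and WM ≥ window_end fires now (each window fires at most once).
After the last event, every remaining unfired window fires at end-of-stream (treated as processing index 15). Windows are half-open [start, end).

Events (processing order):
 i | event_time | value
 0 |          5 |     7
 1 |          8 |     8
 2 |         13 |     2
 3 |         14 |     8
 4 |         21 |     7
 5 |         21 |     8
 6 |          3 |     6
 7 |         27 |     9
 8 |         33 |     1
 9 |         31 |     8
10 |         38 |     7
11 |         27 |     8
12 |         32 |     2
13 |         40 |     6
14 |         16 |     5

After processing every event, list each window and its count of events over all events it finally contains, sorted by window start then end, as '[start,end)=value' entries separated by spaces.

[0,7)=1 [7,14)=2 [14,21)=1 [21,28)=3 [28,35)=1 [35,42)=2

i=0 t=5 v=7: → [0,7); WM=5
i=1 t=8 v=8: → [7,14); WM=8; [0,7) fires=1
i=2 t=13 v=2: → [7,14); WM=13
i=3 t=14 v=8: → [14,21); WM=14; [7,14) fires=2
i=4 t=21 v=7: → [21,28); WM=21; [14,21) fires=1
i=5 t=21 v=8: → [21,28); WM=21
i=6 t=3 v=6: DROP (t<21-1); WM=21
i=7 t=27 v=9: → [21,28); WM=27
i=8 t=33 v=1: → [28,35); WM=33; [21,28) fires=3
i=9 t=31 v=8: DROP (t<33-1); WM=33
i=10 t=38 v=7: → [35,42); WM=38; [28,35) fires=1
i=11 t=27 v=8: DROP (t<38-1); WM=38
i=12 t=32 v=2: DROP (t<38-1); WM=38
i=13 t=40 v=6: → [35,42); WM=40
i=14 t=16 v=5: DROP (t<40-1); WM=40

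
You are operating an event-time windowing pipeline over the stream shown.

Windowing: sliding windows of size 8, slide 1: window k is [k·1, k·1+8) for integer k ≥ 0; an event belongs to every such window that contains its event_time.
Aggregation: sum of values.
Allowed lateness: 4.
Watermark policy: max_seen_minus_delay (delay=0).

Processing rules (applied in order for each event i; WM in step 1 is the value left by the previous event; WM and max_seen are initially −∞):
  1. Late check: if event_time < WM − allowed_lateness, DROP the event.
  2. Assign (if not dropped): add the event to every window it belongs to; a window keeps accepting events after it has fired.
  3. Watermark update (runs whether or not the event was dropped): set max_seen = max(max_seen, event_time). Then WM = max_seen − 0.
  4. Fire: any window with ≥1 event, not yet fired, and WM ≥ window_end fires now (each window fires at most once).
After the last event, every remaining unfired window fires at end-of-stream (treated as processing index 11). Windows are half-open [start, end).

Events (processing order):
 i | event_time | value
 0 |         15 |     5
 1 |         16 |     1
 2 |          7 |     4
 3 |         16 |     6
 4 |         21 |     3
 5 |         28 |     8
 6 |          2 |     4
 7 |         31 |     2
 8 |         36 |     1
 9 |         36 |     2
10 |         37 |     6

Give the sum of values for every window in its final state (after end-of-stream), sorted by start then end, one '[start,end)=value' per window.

[8,16)=5 [9,17)=12 [10,18)=12 [11,19)=12 [12,20)=12 [13,21)=12 [14,22)=15 [15,23)=15 [16,24)=10 [17,25)=3 [18,26)=3 [19,27)=3 [20,28)=3 [21,29)=11 [22,30)=8 [23,31)=8 [24,32)=10 [25,33)=10 [26,34)=10 [27,35)=10 [28,36)=10 [29,37)=5 [30,38)=11 [31,39)=11 [32,40)=9 [33,41)=9 [34,42)=9 [35,43)=9 [36,44)=9 [37,45)=6

i=0 t=15 v=5: → [15,23),[14,22),[13,21),[12,20),[11,19),[10,18),[9,17),[8,16); WM=15
i=1 t=16 v=1: → [16,24),[15,23),[14,22),[13,21),[12,20),[11,19),[10,18),[9,17); WM=16; [8,16) fires=5
i=2 t=7 v=4: DROP (t<16-4); WM=16
i=3 t=16 v=6: → [16,24),[15,23),[14,22),[13,21),[12,20),[11,19),[10,18),[9,17); WM=16
i=4 t=21 v=3: → [21,29),[20,28),[19,27),[18,26),[17,25),[16,24),[15,23),[14,22); WM=21; [9,17) fires=12 [10,18) fires=12 [11,19) fires=12 [12,20) fires=12 [13,21) fires=12
i=5 t=28 v=8: → [28,36),[27,35),[26,34),[25,33),[24,32),[23,31),[22,30),[21,29); WM=28; [14,22) fires=15 [15,23) fires=15 [16,24) fires=10 [17,25) fires=3 [18,26) fires=3 [19,27) fires=3 [20,28) fires=3
i=6 t=2 v=4: DROP (t<28-4); WM=28
i=7 t=31 v=2: → [31,39),[30,38),[29,37),[28,36),[27,35),[26,34),[25,33),[24,32); WM=31; [21,29) fires=11 [22,30) fires=8 [23,31) fires=8
i=8 t=36 v=1: → [36,44),[35,43),[34,42),[33,41),[32,40),[31,39),[30,38),[29,37); WM=36; [24,32) fires=10 [25,33) fires=10 [26,34) fires=10 [27,35) fires=10 [28,36) fires=10
i=9 t=36 v=2: → [36,44),[35,43),[34,42),[33,41),[32,40),[31,39),[30,38),[29,37); WM=36
i=10 t=37 v=6: → [37,45),[36,44),[35,43),[34,42),[33,41),[32,40),[31,39),[30,38); WM=37; [29,37) fires=5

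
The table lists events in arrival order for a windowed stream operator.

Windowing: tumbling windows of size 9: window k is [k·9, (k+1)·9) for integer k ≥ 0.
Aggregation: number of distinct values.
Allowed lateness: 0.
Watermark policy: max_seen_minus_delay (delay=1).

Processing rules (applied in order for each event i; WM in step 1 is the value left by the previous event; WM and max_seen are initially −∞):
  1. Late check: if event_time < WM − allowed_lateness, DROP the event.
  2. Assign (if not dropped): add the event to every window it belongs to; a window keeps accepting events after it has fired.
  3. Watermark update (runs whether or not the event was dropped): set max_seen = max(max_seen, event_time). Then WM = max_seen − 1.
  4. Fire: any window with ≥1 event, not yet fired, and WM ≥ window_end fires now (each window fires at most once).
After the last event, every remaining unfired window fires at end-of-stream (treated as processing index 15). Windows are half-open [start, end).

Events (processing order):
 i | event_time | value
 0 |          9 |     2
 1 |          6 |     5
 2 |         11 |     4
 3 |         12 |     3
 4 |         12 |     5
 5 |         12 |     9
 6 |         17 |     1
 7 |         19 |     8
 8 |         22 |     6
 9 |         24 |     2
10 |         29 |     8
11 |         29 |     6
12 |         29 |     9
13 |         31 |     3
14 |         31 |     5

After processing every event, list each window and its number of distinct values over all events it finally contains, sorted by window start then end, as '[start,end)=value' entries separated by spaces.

i=0 t=9 v=2: → [9,18); WM=8
i=1 t=6 v=5: DROP (t<8-0); WM=8
i=2 t=11 v=4: → [9,18); WM=10
i=3 t=12 v=3: → [9,18); WM=11
i=4 t=12 v=5: → [9,18); WM=11
i=5 t=12 v=9: → [9,18); WM=11
i=6 t=17 v=1: → [9,18); WM=16
i=7 t=19 v=8: → [18,27); WM=18; [9,18) fires=6
i=8 t=22 v=6: → [18,27); WM=21
i=9 t=24 v=2: → [18,27); WM=23
i=10 t=29 v=8: → [27,36); WM=28; [18,27) fires=3
i=11 t=29 v=6: → [27,36); WM=28
i=12 t=29 v=9: → [27,36); WM=28
i=13 t=31 v=3: → [27,36); WM=30
i=14 t=31 v=5: → [27,36); WM=30

[9,18)=6 [18,27)=3 [27,36)=5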